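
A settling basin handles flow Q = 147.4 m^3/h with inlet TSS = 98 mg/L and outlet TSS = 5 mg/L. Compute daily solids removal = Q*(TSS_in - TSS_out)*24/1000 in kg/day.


Concentration drop: TSS_in - TSS_out = 98 - 5 = 93 mg/L
Hourly solids removed = Q * dTSS = 147.4 m^3/h * 93 mg/L = 13708.2 g/h  (m^3/h * mg/L = g/h)
Daily solids removed = 13708.2 * 24 = 328996.8 g/day
Convert g to kg: 328996.8 / 1000 = 328.9968 kg/day

328.9968 kg/day


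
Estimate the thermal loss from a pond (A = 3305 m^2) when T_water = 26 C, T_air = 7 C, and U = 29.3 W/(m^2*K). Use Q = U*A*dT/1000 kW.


Temperature difference dT = 26 - 7 = 19 K
Heat loss (W) = U * A * dT = 29.3 * 3305 * 19 = 1839893.5 W
Convert to kW: 1839893.5 / 1000 = 1839.8935 kW

1839.8935 kW


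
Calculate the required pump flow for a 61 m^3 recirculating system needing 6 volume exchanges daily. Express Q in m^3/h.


Daily recirculation volume = 61 m^3 * 6 = 366 m^3/day
Flow rate Q = daily volume / 24 h = 366 / 24 = 15.25 m^3/h

15.25 m^3/h


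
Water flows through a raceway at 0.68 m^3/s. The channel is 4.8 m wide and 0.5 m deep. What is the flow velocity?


Cross-sectional area = W * d = 4.8 * 0.5 = 2.4 m^2
Velocity = Q / A = 0.68 / 2.4 = 0.283333 m/s

0.283333 m/s


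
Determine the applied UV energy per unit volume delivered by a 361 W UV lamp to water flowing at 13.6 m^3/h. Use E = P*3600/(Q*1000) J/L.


Energy delivered per hour = 361 W * 3600 s = 1299600 J/h
Volume treated per hour = 13.6 m^3/h * 1000 = 13600 L/h
dose = 1299600 / 13600 = 95.5588 J/L

95.5588 J/L


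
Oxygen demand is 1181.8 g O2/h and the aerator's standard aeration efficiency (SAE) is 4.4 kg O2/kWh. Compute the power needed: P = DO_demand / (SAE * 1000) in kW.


SAE in g O2/kWh = 4.4 * 1000 = 4400 g/kWh
P = DO_demand / SAE_g = 1181.8 / 4400 = 0.268591 kW

0.268591 kW


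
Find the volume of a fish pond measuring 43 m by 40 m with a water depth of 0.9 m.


Base area = L * W = 43 * 40 = 1720 m^2
Volume = area * depth = 1720 * 0.9 = 1548 m^3

1548 m^3


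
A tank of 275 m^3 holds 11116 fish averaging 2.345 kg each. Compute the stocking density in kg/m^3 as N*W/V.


Total biomass = 11116 fish * 2.345 kg = 26067.02 kg
Density = total biomass / volume = 26067.02 / 275 = 94.7892 kg/m^3

94.7892 kg/m^3


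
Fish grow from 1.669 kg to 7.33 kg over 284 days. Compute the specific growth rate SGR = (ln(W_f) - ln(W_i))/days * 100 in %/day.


ln(W_f) = ln(7.33) = 1.9919755
ln(W_i) = ln(1.669) = 0.51222464
ln(W_f) - ln(W_i) = 1.9919755 - 0.51222464 = 1.4797509
SGR = 1.4797509 / 284 * 100 = 0.521039 %/day

0.521039 %/day


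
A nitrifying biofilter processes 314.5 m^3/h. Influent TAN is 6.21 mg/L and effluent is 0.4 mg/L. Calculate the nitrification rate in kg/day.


Concentration drop: TAN_in - TAN_out = 6.21 - 0.4 = 5.81 mg/L
Hourly TAN removed = Q * dTAN = 314.5 m^3/h * 5.81 mg/L = 1827.245 g/h  (m^3/h * mg/L = g/h)
Daily TAN removed = 1827.245 * 24 = 43853.88 g/day
Convert to kg/day: 43853.88 / 1000 = 43.85388 kg/day

43.85388 kg/day


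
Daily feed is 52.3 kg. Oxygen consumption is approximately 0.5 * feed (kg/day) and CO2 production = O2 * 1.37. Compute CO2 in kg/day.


O2 = 52.3 * 0.5 = 26.15
CO2 = 26.15 * 1.37 = 35.8255

35.8255 kg/day


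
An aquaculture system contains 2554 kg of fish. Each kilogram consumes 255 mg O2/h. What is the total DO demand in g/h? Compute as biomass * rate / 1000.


Total O2 consumption (mg/h) = 2554 kg * 255 mg/(kg*h) = 651270 mg/h
Convert to g/h: 651270 / 1000 = 651.27 g/h

651.27 g/h


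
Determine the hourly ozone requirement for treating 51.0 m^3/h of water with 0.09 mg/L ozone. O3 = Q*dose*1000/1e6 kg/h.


O3 demand (mg/h) = Q * dose * 1000 = 51.0 * 0.09 * 1000 = 4590 mg/h
Convert mg to kg: 4590 / 1e6 = 0.00459 kg/h

0.00459 kg/h


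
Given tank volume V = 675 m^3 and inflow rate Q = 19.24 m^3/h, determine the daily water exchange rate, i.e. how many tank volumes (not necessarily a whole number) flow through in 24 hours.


Daily flow volume = 19.24 m^3/h * 24 h = 461.76 m^3/day
Exchanges = daily flow / tank volume = 461.76 / 675 = 0.684089 exchanges/day

0.684089 exchanges/day


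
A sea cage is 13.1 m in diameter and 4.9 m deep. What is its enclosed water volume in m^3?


r = d/2 = 13.1/2 = 6.55 m
Base area = pi*r^2 = pi*6.55^2 = 134.78218 m^2
Volume = 134.78218 * 4.9 = 660.433 m^3

660.433 m^3


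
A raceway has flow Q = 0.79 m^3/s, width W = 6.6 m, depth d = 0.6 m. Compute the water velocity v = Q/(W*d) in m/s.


Cross-sectional area = W * d = 6.6 * 0.6 = 3.96 m^2
Velocity = Q / A = 0.79 / 3.96 = 0.199495 m/s

0.199495 m/s


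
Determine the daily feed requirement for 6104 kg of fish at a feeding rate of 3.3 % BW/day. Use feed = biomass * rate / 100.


Feeding rate fraction = 3.3% / 100 = 0.033
Daily feed = 6104 kg * 0.033 = 201.432 kg/day

201.432 kg/day


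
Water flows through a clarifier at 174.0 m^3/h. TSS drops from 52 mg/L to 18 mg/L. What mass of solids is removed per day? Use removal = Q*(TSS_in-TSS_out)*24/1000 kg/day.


Concentration drop: TSS_in - TSS_out = 52 - 18 = 34 mg/L
Hourly solids removed = Q * dTSS = 174.0 m^3/h * 34 mg/L = 5916 g/h  (m^3/h * mg/L = g/h)
Daily solids removed = 5916 * 24 = 141984 g/day
Convert g to kg: 141984 / 1000 = 141.984 kg/day

141.984 kg/day


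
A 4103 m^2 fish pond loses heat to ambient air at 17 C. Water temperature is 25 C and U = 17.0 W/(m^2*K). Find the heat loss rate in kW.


Temperature difference dT = 25 - 17 = 8 K
Heat loss (W) = U * A * dT = 17.0 * 4103 * 8 = 558008 W
Convert to kW: 558008 / 1000 = 558.008 kW

558.008 kW


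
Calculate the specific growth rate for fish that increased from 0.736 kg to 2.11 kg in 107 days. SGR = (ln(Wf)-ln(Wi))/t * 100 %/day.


ln(W_f) = ln(2.11) = 0.74668795
ln(W_i) = ln(0.736) = -0.30652516
ln(W_f) - ln(W_i) = 0.74668795 - -0.30652516 = 1.0532131
SGR = 1.0532131 / 107 * 100 = 0.984311 %/day

0.984311 %/day


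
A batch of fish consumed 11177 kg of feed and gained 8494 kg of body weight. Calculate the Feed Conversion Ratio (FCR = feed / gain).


FCR = feed consumed / weight gained
FCR = 11177 kg / 8494 kg = 1.31587

1.31587


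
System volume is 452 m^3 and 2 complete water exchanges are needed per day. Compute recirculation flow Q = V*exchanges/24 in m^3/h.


Daily recirculation volume = 452 m^3 * 2 = 904 m^3/day
Flow rate Q = daily volume / 24 h = 904 / 24 = 37.6667 m^3/h

37.6667 m^3/h


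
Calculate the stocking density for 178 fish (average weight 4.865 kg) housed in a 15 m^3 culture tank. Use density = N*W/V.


Total biomass = 178 fish * 4.865 kg = 865.97 kg
Density = total biomass / volume = 865.97 / 15 = 57.7313 kg/m^3

57.7313 kg/m^3


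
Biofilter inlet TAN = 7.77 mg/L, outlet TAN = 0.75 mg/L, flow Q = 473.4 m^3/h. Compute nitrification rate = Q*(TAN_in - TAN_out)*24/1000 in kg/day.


Concentration drop: TAN_in - TAN_out = 7.77 - 0.75 = 7.02 mg/L
Hourly TAN removed = Q * dTAN = 473.4 m^3/h * 7.02 mg/L = 3323.268 g/h  (m^3/h * mg/L = g/h)
Daily TAN removed = 3323.268 * 24 = 79758.432 g/day
Convert to kg/day: 79758.432 / 1000 = 79.758432 kg/day

79.758432 kg/day


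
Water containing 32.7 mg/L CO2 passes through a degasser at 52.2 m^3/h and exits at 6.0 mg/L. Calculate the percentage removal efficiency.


CO2_out / CO2_in = 6.0 / 32.7 = 0.18348624
Fraction remaining = 0.18348624
efficiency = (1 - 0.18348624) * 100 = 81.6514 %

81.6514 %


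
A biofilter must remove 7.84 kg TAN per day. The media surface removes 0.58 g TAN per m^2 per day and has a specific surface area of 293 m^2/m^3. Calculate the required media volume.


A = 7.84*1000 / 0.58 = 13517.241 m^2
V = 13517.241 / 293 = 46.1339

46.1339 m^3


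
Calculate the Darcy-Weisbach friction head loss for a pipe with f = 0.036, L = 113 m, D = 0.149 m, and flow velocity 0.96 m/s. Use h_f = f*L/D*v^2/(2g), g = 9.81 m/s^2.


v^2 = 0.96^2 = 0.9216 m^2/s^2
L/D = 113/0.149 = 758.38926
h_f = f*(L/D)*v^2/(2g) = 0.036 * 758.38926 * 0.9216 / 19.62 = 1.28244 m

1.28244 m


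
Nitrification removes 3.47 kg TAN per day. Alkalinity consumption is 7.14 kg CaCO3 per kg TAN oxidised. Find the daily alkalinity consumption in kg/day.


Alkalinity factor: 7.14 kg CaCO3 consumed per kg TAN nitrified
alk = 3.47 kg TAN * 7.14 = 24.7758 kg CaCO3/day

24.7758 kg CaCO3/day


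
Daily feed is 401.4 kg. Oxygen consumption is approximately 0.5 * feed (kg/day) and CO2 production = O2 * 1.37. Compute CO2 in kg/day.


O2 = 401.4 * 0.5 = 200.7
CO2 = 200.7 * 1.37 = 274.959

274.959 kg/day


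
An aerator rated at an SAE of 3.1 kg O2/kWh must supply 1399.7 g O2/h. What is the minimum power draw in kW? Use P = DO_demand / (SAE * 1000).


SAE in g O2/kWh = 3.1 * 1000 = 3100 g/kWh
P = DO_demand / SAE_g = 1399.7 / 3100 = 0.451516 kW

0.451516 kW


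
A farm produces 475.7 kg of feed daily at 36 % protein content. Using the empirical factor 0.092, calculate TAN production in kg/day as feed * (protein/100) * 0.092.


Protein in feed = 475.7 * 36/100 = 171.252 kg/day
TAN = protein * 0.092 = 171.252 * 0.092 = 15.755184 kg/day

15.755184 kg/day


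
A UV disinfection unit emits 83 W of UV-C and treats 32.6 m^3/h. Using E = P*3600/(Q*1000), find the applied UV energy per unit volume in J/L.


Energy delivered per hour = 83 W * 3600 s = 298800 J/h
Volume treated per hour = 32.6 m^3/h * 1000 = 32600 L/h
dose = 298800 / 32600 = 9.16564 J/L

9.16564 J/L


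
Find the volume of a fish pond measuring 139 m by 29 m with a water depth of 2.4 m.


Base area = L * W = 139 * 29 = 4031 m^2
Volume = area * depth = 4031 * 2.4 = 9674.4 m^3

9674.4 m^3


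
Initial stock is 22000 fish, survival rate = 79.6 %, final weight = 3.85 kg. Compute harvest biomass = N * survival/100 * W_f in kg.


Survivors = 22000 * 79.6/100 = 17512 fish
Harvest biomass = survivors * W_f = 17512 * 3.85 = 67421.2 kg

67421.2 kg


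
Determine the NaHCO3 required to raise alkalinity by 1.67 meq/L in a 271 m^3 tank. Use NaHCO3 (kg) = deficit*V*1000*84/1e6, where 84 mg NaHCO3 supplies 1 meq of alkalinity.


Tank volume in L = 271 m^3 * 1000 = 271000 L
Total meq required = 1.67 meq/L * 271000 L = 452570 meq
NaHCO3 mass = 452570 meq * 84 mg/meq / 1e6 = 38.0159 kg

38.0159 kg


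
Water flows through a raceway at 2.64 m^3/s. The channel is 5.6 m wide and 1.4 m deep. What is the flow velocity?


Cross-sectional area = W * d = 5.6 * 1.4 = 7.84 m^2
Velocity = Q / A = 2.64 / 7.84 = 0.336735 m/s

0.336735 m/s


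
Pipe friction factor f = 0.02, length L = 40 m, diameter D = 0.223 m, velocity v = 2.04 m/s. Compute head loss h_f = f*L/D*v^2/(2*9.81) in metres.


v^2 = 2.04^2 = 4.1616 m^2/s^2
L/D = 40/0.223 = 179.3722
h_f = f*(L/D)*v^2/(2g) = 0.02 * 179.3722 * 4.1616 / 19.62 = 0.760933 m

0.760933 m


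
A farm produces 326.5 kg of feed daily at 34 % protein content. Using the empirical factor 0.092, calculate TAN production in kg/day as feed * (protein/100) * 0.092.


Protein in feed = 326.5 * 34/100 = 111.01 kg/day
TAN = protein * 0.092 = 111.01 * 0.092 = 10.21292 kg/day

10.21292 kg/day


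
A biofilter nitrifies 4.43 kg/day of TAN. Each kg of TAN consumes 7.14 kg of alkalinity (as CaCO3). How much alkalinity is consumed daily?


Alkalinity factor: 7.14 kg CaCO3 consumed per kg TAN nitrified
alk = 4.43 kg TAN * 7.14 = 31.6302 kg CaCO3/day

31.6302 kg CaCO3/day


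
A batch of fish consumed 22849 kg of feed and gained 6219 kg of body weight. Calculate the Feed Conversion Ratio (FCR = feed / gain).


FCR = feed consumed / weight gained
FCR = 22849 kg / 6219 kg = 3.67406

3.67406


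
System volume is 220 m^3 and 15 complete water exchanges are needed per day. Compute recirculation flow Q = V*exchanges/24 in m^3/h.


Daily recirculation volume = 220 m^3 * 15 = 3300 m^3/day
Flow rate Q = daily volume / 24 h = 3300 / 24 = 137.5 m^3/h

137.5 m^3/h


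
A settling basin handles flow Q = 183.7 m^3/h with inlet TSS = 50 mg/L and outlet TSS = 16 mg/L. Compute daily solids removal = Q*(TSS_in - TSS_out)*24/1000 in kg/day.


Concentration drop: TSS_in - TSS_out = 50 - 16 = 34 mg/L
Hourly solids removed = Q * dTSS = 183.7 m^3/h * 34 mg/L = 6245.8 g/h  (m^3/h * mg/L = g/h)
Daily solids removed = 6245.8 * 24 = 149899.2 g/day
Convert g to kg: 149899.2 / 1000 = 149.8992 kg/day

149.8992 kg/day


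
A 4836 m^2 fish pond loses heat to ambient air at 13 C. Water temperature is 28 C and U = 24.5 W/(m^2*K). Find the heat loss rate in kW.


Temperature difference dT = 28 - 13 = 15 K
Heat loss (W) = U * A * dT = 24.5 * 4836 * 15 = 1777230 W
Convert to kW: 1777230 / 1000 = 1777.23 kW

1777.23 kW


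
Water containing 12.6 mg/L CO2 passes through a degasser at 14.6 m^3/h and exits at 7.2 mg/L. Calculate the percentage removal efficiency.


CO2_out / CO2_in = 7.2 / 12.6 = 0.57142857
Fraction remaining = 0.57142857
efficiency = (1 - 0.57142857) * 100 = 42.8571 %

42.8571 %


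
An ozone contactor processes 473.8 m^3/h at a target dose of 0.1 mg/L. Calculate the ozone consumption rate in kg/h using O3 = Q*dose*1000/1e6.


O3 demand (mg/h) = Q * dose * 1000 = 473.8 * 0.1 * 1000 = 47380 mg/h
Convert mg to kg: 47380 / 1e6 = 0.04738 kg/h

0.04738 kg/h


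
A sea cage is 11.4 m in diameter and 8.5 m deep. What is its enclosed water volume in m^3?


r = d/2 = 11.4/2 = 5.7 m
Base area = pi*r^2 = pi*5.7^2 = 102.07035 m^2
Volume = 102.07035 * 8.5 = 867.598 m^3

867.598 m^3


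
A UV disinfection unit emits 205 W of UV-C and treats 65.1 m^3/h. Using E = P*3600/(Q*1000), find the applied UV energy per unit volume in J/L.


Energy delivered per hour = 205 W * 3600 s = 738000 J/h
Volume treated per hour = 65.1 m^3/h * 1000 = 65100 L/h
dose = 738000 / 65100 = 11.3364 J/L

11.3364 J/L


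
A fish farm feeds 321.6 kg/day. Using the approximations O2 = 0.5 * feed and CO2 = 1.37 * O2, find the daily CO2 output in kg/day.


O2 = 321.6 * 0.5 = 160.8
CO2 = 160.8 * 1.37 = 220.296

220.296 kg/day


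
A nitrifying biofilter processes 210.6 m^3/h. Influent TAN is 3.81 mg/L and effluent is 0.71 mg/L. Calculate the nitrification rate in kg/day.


Concentration drop: TAN_in - TAN_out = 3.81 - 0.71 = 3.1 mg/L
Hourly TAN removed = Q * dTAN = 210.6 m^3/h * 3.1 mg/L = 652.86 g/h  (m^3/h * mg/L = g/h)
Daily TAN removed = 652.86 * 24 = 15668.64 g/day
Convert to kg/day: 15668.64 / 1000 = 15.66864 kg/day

15.66864 kg/day


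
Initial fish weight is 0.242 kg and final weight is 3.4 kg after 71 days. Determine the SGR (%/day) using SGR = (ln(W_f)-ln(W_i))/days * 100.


ln(W_f) = ln(3.4) = 1.2237754
ln(W_i) = ln(0.242) = -1.4188176
ln(W_f) - ln(W_i) = 1.2237754 - -1.4188176 = 2.642593
SGR = 2.642593 / 71 * 100 = 3.72196 %/day

3.72196 %/day


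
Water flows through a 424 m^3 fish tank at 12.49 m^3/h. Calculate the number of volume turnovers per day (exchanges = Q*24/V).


Daily flow volume = 12.49 m^3/h * 24 h = 299.76 m^3/day
Exchanges = daily flow / tank volume = 299.76 / 424 = 0.706981 exchanges/day

0.706981 exchanges/day


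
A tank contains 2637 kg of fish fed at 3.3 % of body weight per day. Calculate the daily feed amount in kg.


Feeding rate fraction = 3.3% / 100 = 0.033
Daily feed = 2637 kg * 0.033 = 87.021 kg/day

87.021 kg/day


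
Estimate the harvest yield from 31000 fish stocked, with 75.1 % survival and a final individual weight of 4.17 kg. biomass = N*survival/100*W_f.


Survivors = 31000 * 75.1/100 = 23281 fish
Harvest biomass = survivors * W_f = 23281 * 4.17 = 97081.77 kg

97081.77 kg


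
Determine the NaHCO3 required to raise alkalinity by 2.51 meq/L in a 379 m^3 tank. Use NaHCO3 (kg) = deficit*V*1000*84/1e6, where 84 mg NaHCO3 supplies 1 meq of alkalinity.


Tank volume in L = 379 m^3 * 1000 = 379000 L
Total meq required = 2.51 meq/L * 379000 L = 951290 meq
NaHCO3 mass = 951290 meq * 84 mg/meq / 1e6 = 79.9084 kg

79.9084 kg


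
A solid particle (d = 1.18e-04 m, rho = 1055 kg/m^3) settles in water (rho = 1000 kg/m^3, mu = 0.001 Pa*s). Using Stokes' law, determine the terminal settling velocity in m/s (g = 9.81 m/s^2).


Density difference: rho_p - rho_f = 1055 - 1000 = 55 kg/m^3
d^2 = (1.18e-04)^2 = 1.3924e-08 m^2
Numerator = (rho_p - rho_f) * g * d^2 = 55 * 9.81 * 1.3924e-08 = 7.5126942e-06
Denominator = 18 * mu = 18 * 0.001 = 0.018
v_s = 7.5126942e-06 / 0.018 = 4.17372e-04 m/s
Check: Re = rho_f * v_s * d / mu = 1000 * 4.17372e-04 * 1.18e-04 / 0.001 = 0.0492 < 1, so Stokes' law applies.

4.17372e-04 m/s


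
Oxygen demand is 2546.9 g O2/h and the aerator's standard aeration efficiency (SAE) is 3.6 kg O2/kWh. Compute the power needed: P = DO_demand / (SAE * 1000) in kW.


SAE in g O2/kWh = 3.6 * 1000 = 3600 g/kWh
P = DO_demand / SAE_g = 2546.9 / 3600 = 0.707472 kW

0.707472 kW


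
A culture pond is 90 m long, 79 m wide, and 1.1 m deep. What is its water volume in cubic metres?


Base area = L * W = 90 * 79 = 7110 m^2
Volume = area * depth = 7110 * 1.1 = 7821 m^3

7821 m^3


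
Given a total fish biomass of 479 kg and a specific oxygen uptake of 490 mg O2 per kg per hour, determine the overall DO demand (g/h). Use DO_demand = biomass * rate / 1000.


Total O2 consumption (mg/h) = 479 kg * 490 mg/(kg*h) = 234710 mg/h
Convert to g/h: 234710 / 1000 = 234.71 g/h

234.71 g/h


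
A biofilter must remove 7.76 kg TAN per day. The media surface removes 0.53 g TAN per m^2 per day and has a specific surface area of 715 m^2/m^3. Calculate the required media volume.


A = 7.76*1000 / 0.53 = 14641.509 m^2
V = 14641.509 / 715 = 20.4776

20.4776 m^3


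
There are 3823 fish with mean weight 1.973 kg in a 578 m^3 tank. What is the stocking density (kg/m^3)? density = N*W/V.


Total biomass = 3823 fish * 1.973 kg = 7542.779 kg
Density = total biomass / volume = 7542.779 / 578 = 13.0498 kg/m^3

13.0498 kg/m^3


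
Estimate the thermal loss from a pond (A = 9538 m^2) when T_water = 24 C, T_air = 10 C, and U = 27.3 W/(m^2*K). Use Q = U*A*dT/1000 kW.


Temperature difference dT = 24 - 10 = 14 K
Heat loss (W) = U * A * dT = 27.3 * 9538 * 14 = 3645423.6 W
Convert to kW: 3645423.6 / 1000 = 3645.4236 kW

3645.4236 kW


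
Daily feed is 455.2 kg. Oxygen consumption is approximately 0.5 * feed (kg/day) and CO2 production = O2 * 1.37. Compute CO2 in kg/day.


O2 = 455.2 * 0.5 = 227.6
CO2 = 227.6 * 1.37 = 311.812

311.812 kg/day


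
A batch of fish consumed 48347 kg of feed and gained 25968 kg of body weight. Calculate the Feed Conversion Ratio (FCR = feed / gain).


FCR = feed consumed / weight gained
FCR = 48347 kg / 25968 kg = 1.86179

1.86179


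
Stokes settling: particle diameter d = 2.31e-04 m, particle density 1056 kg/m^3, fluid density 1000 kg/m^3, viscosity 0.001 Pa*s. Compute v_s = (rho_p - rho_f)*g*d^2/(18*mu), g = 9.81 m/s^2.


Density difference: rho_p - rho_f = 1056 - 1000 = 56 kg/m^3
d^2 = (2.31e-04)^2 = 5.3361e-08 m^2
Numerator = (rho_p - rho_f) * g * d^2 = 56 * 9.81 * 5.3361e-08 = 2.9314399e-05
Denominator = 18 * mu = 18 * 0.001 = 0.018
v_s = 2.9314399e-05 / 0.018 = 0.00162858 m/s
Check: Re = rho_f * v_s * d / mu = 1000 * 0.00162858 * 2.31e-04 / 0.001 = 0.376 < 1, so Stokes' law applies.

0.00162858 m/s


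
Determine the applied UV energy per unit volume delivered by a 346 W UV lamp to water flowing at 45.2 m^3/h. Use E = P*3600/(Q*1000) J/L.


Energy delivered per hour = 346 W * 3600 s = 1245600 J/h
Volume treated per hour = 45.2 m^3/h * 1000 = 45200 L/h
dose = 1245600 / 45200 = 27.5575 J/L

27.5575 J/L


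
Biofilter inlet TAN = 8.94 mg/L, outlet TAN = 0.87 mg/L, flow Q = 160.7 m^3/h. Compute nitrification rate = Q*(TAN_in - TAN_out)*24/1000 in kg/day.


Concentration drop: TAN_in - TAN_out = 8.94 - 0.87 = 8.07 mg/L
Hourly TAN removed = Q * dTAN = 160.7 m^3/h * 8.07 mg/L = 1296.849 g/h  (m^3/h * mg/L = g/h)
Daily TAN removed = 1296.849 * 24 = 31124.376 g/day
Convert to kg/day: 31124.376 / 1000 = 31.124376 kg/day

31.124376 kg/day


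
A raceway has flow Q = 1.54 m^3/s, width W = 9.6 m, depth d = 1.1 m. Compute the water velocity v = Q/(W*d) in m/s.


Cross-sectional area = W * d = 9.6 * 1.1 = 10.56 m^2
Velocity = Q / A = 1.54 / 10.56 = 0.145833 m/s

0.145833 m/s


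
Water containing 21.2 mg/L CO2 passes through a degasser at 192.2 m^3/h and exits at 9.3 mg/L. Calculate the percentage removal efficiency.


CO2_out / CO2_in = 9.3 / 21.2 = 0.43867925
Fraction remaining = 0.43867925
efficiency = (1 - 0.43867925) * 100 = 56.1321 %

56.1321 %


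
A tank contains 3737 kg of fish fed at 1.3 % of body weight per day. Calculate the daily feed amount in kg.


Feeding rate fraction = 1.3% / 100 = 0.013
Daily feed = 3737 kg * 0.013 = 48.581 kg/day

48.581 kg/day


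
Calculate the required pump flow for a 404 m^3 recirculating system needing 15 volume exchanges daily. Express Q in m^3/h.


Daily recirculation volume = 404 m^3 * 15 = 6060 m^3/day
Flow rate Q = daily volume / 24 h = 6060 / 24 = 252.5 m^3/h

252.5 m^3/h


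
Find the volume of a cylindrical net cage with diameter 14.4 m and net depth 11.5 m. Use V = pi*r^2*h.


r = d/2 = 14.4/2 = 7.2 m
Base area = pi*r^2 = pi*7.2^2 = 162.86016 m^2
Volume = 162.86016 * 11.5 = 1872.89 m^3

1872.89 m^3


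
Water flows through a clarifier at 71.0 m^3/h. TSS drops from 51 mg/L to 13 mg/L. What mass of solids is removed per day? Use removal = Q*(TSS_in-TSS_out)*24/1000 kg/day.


Concentration drop: TSS_in - TSS_out = 51 - 13 = 38 mg/L
Hourly solids removed = Q * dTSS = 71.0 m^3/h * 38 mg/L = 2698 g/h  (m^3/h * mg/L = g/h)
Daily solids removed = 2698 * 24 = 64752 g/day
Convert g to kg: 64752 / 1000 = 64.752 kg/day

64.752 kg/day


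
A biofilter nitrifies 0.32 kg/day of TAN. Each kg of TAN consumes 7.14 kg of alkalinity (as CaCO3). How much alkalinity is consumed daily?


Alkalinity factor: 7.14 kg CaCO3 consumed per kg TAN nitrified
alk = 0.32 kg TAN * 7.14 = 2.2848 kg CaCO3/day

2.2848 kg CaCO3/day


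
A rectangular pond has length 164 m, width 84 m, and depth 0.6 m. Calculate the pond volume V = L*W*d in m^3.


Base area = L * W = 164 * 84 = 13776 m^2
Volume = area * depth = 13776 * 0.6 = 8265.6 m^3

8265.6 m^3


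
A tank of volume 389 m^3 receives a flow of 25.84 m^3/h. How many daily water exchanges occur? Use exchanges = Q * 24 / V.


Daily flow volume = 25.84 m^3/h * 24 h = 620.16 m^3/day
Exchanges = daily flow / tank volume = 620.16 / 389 = 1.59424 exchanges/day

1.59424 exchanges/day


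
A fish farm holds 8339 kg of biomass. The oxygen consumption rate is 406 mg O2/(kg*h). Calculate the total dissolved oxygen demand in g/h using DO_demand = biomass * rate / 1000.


Total O2 consumption (mg/h) = 8339 kg * 406 mg/(kg*h) = 3385634 mg/h
Convert to g/h: 3385634 / 1000 = 3385.634 g/h

3385.634 g/h


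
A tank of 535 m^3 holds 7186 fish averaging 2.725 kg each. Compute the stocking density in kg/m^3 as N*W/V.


Total biomass = 7186 fish * 2.725 kg = 19581.85 kg
Density = total biomass / volume = 19581.85 / 535 = 36.6016 kg/m^3

36.6016 kg/m^3


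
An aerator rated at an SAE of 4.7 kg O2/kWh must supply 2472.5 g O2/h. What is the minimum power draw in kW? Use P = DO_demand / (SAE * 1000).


SAE in g O2/kWh = 4.7 * 1000 = 4700 g/kWh
P = DO_demand / SAE_g = 2472.5 / 4700 = 0.526064 kW

0.526064 kW


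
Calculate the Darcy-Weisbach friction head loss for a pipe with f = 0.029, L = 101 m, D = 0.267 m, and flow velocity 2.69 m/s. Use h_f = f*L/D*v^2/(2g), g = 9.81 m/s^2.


v^2 = 2.69^2 = 7.2361 m^2/s^2
L/D = 101/0.267 = 378.27715
h_f = f*(L/D)*v^2/(2g) = 0.029 * 378.27715 * 7.2361 / 19.62 = 4.04589 m

4.04589 m


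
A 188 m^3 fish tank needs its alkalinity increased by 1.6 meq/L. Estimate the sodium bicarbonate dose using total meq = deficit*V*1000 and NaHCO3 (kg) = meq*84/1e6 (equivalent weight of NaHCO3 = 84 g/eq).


Tank volume in L = 188 m^3 * 1000 = 188000 L
Total meq required = 1.6 meq/L * 188000 L = 300800 meq
NaHCO3 mass = 300800 meq * 84 mg/meq / 1e6 = 25.2672 kg

25.2672 kg


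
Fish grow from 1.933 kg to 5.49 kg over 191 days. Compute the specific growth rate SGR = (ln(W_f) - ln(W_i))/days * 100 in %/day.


ln(W_f) = ln(5.49) = 1.7029283
ln(W_i) = ln(1.933) = 0.6590732
ln(W_f) - ln(W_i) = 1.7029283 - 0.6590732 = 1.0438551
SGR = 1.0438551 / 191 * 100 = 0.546521 %/day

0.546521 %/day


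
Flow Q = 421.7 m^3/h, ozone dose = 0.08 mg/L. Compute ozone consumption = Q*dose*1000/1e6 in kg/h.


O3 demand (mg/h) = Q * dose * 1000 = 421.7 * 0.08 * 1000 = 33736 mg/h
Convert mg to kg: 33736 / 1e6 = 0.033736 kg/h

0.033736 kg/h


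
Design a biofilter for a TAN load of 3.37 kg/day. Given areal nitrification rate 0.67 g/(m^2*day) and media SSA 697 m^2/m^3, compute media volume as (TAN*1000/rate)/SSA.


A = 3.37*1000 / 0.67 = 5029.8507 m^2
V = 5029.8507 / 697 = 7.21643

7.21643 m^3


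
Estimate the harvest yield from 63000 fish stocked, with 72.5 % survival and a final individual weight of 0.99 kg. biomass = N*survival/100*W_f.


Survivors = 63000 * 72.5/100 = 45675 fish
Harvest biomass = survivors * W_f = 45675 * 0.99 = 45218.25 kg

45218.25 kg


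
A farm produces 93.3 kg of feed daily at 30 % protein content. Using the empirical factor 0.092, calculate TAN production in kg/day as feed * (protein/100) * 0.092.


Protein in feed = 93.3 * 30/100 = 27.99 kg/day
TAN = protein * 0.092 = 27.99 * 0.092 = 2.57508 kg/day

2.57508 kg/day


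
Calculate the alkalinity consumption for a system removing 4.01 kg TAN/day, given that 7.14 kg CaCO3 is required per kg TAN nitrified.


Alkalinity factor: 7.14 kg CaCO3 consumed per kg TAN nitrified
alk = 4.01 kg TAN * 7.14 = 28.6314 kg CaCO3/day

28.6314 kg CaCO3/day


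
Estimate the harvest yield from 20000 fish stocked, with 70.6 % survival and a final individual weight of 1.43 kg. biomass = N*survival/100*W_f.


Survivors = 20000 * 70.6/100 = 14120 fish
Harvest biomass = survivors * W_f = 14120 * 1.43 = 20191.6 kg

20191.6 kg


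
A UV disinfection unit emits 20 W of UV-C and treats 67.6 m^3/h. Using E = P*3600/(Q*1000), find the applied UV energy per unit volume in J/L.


Energy delivered per hour = 20 W * 3600 s = 72000 J/h
Volume treated per hour = 67.6 m^3/h * 1000 = 67600 L/h
dose = 72000 / 67600 = 1.06509 J/L

1.06509 J/L


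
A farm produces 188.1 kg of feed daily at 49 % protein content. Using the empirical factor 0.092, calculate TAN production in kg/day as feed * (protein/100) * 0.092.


Protein in feed = 188.1 * 49/100 = 92.169 kg/day
TAN = protein * 0.092 = 92.169 * 0.092 = 8.479548 kg/day

8.479548 kg/day


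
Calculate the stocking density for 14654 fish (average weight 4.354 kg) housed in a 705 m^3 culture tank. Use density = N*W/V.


Total biomass = 14654 fish * 4.354 kg = 63803.516 kg
Density = total biomass / volume = 63803.516 / 705 = 90.5014 kg/m^3

90.5014 kg/m^3


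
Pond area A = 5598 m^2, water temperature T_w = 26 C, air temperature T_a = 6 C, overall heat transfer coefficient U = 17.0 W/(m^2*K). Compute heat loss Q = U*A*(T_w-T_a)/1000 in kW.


Temperature difference dT = 26 - 6 = 20 K
Heat loss (W) = U * A * dT = 17.0 * 5598 * 20 = 1903320 W
Convert to kW: 1903320 / 1000 = 1903.32 kW

1903.32 kW


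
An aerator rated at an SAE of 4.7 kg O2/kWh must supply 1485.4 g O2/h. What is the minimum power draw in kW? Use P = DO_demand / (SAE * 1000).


SAE in g O2/kWh = 4.7 * 1000 = 4700 g/kWh
P = DO_demand / SAE_g = 1485.4 / 4700 = 0.316043 kW

0.316043 kW


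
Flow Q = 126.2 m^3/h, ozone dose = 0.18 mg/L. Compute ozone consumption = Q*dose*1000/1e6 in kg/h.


O3 demand (mg/h) = Q * dose * 1000 = 126.2 * 0.18 * 1000 = 22716 mg/h
Convert mg to kg: 22716 / 1e6 = 0.022716 kg/h

0.022716 kg/h


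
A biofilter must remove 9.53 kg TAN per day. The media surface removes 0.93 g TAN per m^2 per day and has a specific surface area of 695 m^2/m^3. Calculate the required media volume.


A = 9.53*1000 / 0.93 = 10247.312 m^2
V = 10247.312 / 695 = 14.7443

14.7443 m^3


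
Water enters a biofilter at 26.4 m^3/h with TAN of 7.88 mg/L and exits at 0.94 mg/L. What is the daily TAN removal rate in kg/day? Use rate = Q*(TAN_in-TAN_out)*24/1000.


Concentration drop: TAN_in - TAN_out = 7.88 - 0.94 = 6.94 mg/L
Hourly TAN removed = Q * dTAN = 26.4 m^3/h * 6.94 mg/L = 183.216 g/h  (m^3/h * mg/L = g/h)
Daily TAN removed = 183.216 * 24 = 4397.184 g/day
Convert to kg/day: 4397.184 / 1000 = 4.397184 kg/day

4.397184 kg/day


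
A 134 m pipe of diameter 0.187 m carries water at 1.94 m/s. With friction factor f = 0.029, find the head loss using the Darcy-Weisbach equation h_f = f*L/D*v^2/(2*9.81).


v^2 = 1.94^2 = 3.7636 m^2/s^2
L/D = 134/0.187 = 716.57754
h_f = f*(L/D)*v^2/(2g) = 0.029 * 716.57754 * 3.7636 / 19.62 = 3.98626 m

3.98626 m


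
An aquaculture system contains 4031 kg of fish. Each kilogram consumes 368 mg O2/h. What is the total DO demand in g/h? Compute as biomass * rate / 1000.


Total O2 consumption (mg/h) = 4031 kg * 368 mg/(kg*h) = 1483408 mg/h
Convert to g/h: 1483408 / 1000 = 1483.408 g/h

1483.408 g/h


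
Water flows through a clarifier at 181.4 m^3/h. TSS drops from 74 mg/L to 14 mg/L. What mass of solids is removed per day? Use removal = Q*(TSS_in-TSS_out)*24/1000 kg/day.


Concentration drop: TSS_in - TSS_out = 74 - 14 = 60 mg/L
Hourly solids removed = Q * dTSS = 181.4 m^3/h * 60 mg/L = 10884 g/h  (m^3/h * mg/L = g/h)
Daily solids removed = 10884 * 24 = 261216 g/day
Convert g to kg: 261216 / 1000 = 261.216 kg/day

261.216 kg/day


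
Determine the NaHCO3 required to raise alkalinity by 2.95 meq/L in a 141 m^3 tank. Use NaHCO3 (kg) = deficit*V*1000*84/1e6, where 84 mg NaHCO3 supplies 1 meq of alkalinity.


Tank volume in L = 141 m^3 * 1000 = 141000 L
Total meq required = 2.95 meq/L * 141000 L = 415950 meq
NaHCO3 mass = 415950 meq * 84 mg/meq / 1e6 = 34.9398 kg

34.9398 kg


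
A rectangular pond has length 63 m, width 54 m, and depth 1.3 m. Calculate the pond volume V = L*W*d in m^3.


Base area = L * W = 63 * 54 = 3402 m^2
Volume = area * depth = 3402 * 1.3 = 4422.6 m^3

4422.6 m^3


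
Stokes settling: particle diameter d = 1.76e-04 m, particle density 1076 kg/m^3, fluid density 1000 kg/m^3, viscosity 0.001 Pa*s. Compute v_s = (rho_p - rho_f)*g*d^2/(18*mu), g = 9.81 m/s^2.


Density difference: rho_p - rho_f = 1076 - 1000 = 76 kg/m^3
d^2 = (1.76e-04)^2 = 3.0976e-08 m^2
Numerator = (rho_p - rho_f) * g * d^2 = 76 * 9.81 * 3.0976e-08 = 2.3094467e-05
Denominator = 18 * mu = 18 * 0.001 = 0.018
v_s = 2.3094467e-05 / 0.018 = 0.00128303 m/s
Check: Re = rho_f * v_s * d / mu = 1000 * 0.00128303 * 1.76e-04 / 0.001 = 0.226 < 1, so Stokes' law applies.

0.00128303 m/s


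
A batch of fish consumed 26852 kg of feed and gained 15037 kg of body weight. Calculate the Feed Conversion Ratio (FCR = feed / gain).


FCR = feed consumed / weight gained
FCR = 26852 kg / 15037 kg = 1.78573

1.78573


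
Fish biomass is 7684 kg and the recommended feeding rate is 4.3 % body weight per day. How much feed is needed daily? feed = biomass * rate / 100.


Feeding rate fraction = 4.3% / 100 = 0.043
Daily feed = 7684 kg * 0.043 = 330.412 kg/day

330.412 kg/day


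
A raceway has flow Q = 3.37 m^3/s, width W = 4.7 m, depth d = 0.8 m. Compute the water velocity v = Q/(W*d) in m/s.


Cross-sectional area = W * d = 4.7 * 0.8 = 3.76 m^2
Velocity = Q / A = 3.37 / 3.76 = 0.896277 m/s

0.896277 m/s


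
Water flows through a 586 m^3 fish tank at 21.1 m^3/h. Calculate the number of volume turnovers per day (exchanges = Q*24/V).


Daily flow volume = 21.1 m^3/h * 24 h = 506.4 m^3/day
Exchanges = daily flow / tank volume = 506.4 / 586 = 0.864164 exchanges/day

0.864164 exchanges/day


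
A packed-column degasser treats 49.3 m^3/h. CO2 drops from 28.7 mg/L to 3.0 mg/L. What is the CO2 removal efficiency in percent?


CO2_out / CO2_in = 3.0 / 28.7 = 0.10452962
Fraction remaining = 0.10452962
efficiency = (1 - 0.10452962) * 100 = 89.547 %

89.547 %


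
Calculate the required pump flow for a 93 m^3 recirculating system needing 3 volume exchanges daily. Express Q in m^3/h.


Daily recirculation volume = 93 m^3 * 3 = 279 m^3/day
Flow rate Q = daily volume / 24 h = 279 / 24 = 11.625 m^3/h

11.625 m^3/h


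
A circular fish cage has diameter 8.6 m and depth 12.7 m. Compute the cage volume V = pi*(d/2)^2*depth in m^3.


r = d/2 = 8.6/2 = 4.3 m
Base area = pi*r^2 = pi*4.3^2 = 58.088048 m^2
Volume = 58.088048 * 12.7 = 737.718 m^3

737.718 m^3


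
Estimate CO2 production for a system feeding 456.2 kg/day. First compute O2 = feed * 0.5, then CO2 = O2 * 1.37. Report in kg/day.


O2 = 456.2 * 0.5 = 228.1
CO2 = 228.1 * 1.37 = 312.497

312.497 kg/day


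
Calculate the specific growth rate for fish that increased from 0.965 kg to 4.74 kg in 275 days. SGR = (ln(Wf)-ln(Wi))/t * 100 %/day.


ln(W_f) = ln(4.74) = 1.5560371
ln(W_i) = ln(0.965) = -0.035627178
ln(W_f) - ln(W_i) = 1.5560371 - -0.035627178 = 1.5916643
SGR = 1.5916643 / 275 * 100 = 0.578787 %/day

0.578787 %/day


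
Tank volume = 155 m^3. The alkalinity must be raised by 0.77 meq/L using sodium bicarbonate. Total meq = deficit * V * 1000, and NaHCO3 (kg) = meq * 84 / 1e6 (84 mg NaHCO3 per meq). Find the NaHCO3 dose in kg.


Tank volume in L = 155 m^3 * 1000 = 155000 L
Total meq required = 0.77 meq/L * 155000 L = 119350 meq
NaHCO3 mass = 119350 meq * 84 mg/meq / 1e6 = 10.0254 kg

10.0254 kg


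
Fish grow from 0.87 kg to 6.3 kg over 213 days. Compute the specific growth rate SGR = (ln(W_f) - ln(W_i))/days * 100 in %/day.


ln(W_f) = ln(6.3) = 1.8405496
ln(W_i) = ln(0.87) = -0.13926207
ln(W_f) - ln(W_i) = 1.8405496 - -0.13926207 = 1.9798117
SGR = 1.9798117 / 213 * 100 = 0.929489 %/day

0.929489 %/day


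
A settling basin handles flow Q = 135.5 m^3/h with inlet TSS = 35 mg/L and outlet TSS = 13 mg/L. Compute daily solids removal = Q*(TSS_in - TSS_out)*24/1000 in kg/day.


Concentration drop: TSS_in - TSS_out = 35 - 13 = 22 mg/L
Hourly solids removed = Q * dTSS = 135.5 m^3/h * 22 mg/L = 2981 g/h  (m^3/h * mg/L = g/h)
Daily solids removed = 2981 * 24 = 71544 g/day
Convert g to kg: 71544 / 1000 = 71.544 kg/day

71.544 kg/day


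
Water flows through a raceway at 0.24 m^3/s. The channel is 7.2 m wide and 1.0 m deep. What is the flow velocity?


Cross-sectional area = W * d = 7.2 * 1.0 = 7.2 m^2
Velocity = Q / A = 0.24 / 7.2 = 0.0333333 m/s

0.0333333 m/s


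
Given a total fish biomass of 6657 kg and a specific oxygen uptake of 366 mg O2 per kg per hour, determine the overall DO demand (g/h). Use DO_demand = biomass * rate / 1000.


Total O2 consumption (mg/h) = 6657 kg * 366 mg/(kg*h) = 2436462 mg/h
Convert to g/h: 2436462 / 1000 = 2436.462 g/h

2436.462 g/h


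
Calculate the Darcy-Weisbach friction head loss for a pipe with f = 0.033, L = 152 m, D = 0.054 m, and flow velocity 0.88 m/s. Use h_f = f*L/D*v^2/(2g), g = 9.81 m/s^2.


v^2 = 0.88^2 = 0.7744 m^2/s^2
L/D = 152/0.054 = 2814.8148
h_f = f*(L/D)*v^2/(2g) = 0.033 * 2814.8148 * 0.7744 / 19.62 = 3.66632 m

3.66632 m


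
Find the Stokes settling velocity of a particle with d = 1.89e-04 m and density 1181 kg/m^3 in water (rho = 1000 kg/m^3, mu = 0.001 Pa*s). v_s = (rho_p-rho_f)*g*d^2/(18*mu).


Density difference: rho_p - rho_f = 1181 - 1000 = 181 kg/m^3
d^2 = (1.89e-04)^2 = 3.5721e-08 m^2
Numerator = (rho_p - rho_f) * g * d^2 = 181 * 9.81 * 3.5721e-08 = 6.3426565e-05
Denominator = 18 * mu = 18 * 0.001 = 0.018
v_s = 6.3426565e-05 / 0.018 = 0.0035237 m/s
Check: Re = rho_f * v_s * d / mu = 1000 * 0.0035237 * 1.89e-04 / 0.001 = 0.666 < 1, so Stokes' law applies.

0.0035237 m/s


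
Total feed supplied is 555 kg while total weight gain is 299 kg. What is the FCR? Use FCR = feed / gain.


FCR = feed consumed / weight gained
FCR = 555 kg / 299 kg = 1.85619

1.85619


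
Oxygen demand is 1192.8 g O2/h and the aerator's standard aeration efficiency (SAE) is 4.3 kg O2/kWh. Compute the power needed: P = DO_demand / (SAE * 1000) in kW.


SAE in g O2/kWh = 4.3 * 1000 = 4300 g/kWh
P = DO_demand / SAE_g = 1192.8 / 4300 = 0.277395 kW

0.277395 kW


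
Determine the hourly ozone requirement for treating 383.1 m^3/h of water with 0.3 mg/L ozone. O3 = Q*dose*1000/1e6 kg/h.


O3 demand (mg/h) = Q * dose * 1000 = 383.1 * 0.3 * 1000 = 114930 mg/h
Convert mg to kg: 114930 / 1e6 = 0.11493 kg/h

0.11493 kg/h


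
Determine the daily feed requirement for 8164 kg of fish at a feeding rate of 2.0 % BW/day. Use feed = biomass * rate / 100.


Feeding rate fraction = 2.0% / 100 = 0.02
Daily feed = 8164 kg * 0.02 = 163.28 kg/day

163.28 kg/day


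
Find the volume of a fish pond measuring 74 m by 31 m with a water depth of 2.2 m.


Base area = L * W = 74 * 31 = 2294 m^2
Volume = area * depth = 2294 * 2.2 = 5046.8 m^3

5046.8 m^3


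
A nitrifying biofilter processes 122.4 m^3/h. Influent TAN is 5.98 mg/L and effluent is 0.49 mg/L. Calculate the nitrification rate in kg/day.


Concentration drop: TAN_in - TAN_out = 5.98 - 0.49 = 5.49 mg/L
Hourly TAN removed = Q * dTAN = 122.4 m^3/h * 5.49 mg/L = 671.976 g/h  (m^3/h * mg/L = g/h)
Daily TAN removed = 671.976 * 24 = 16127.424 g/day
Convert to kg/day: 16127.424 / 1000 = 16.127424 kg/day

16.127424 kg/day


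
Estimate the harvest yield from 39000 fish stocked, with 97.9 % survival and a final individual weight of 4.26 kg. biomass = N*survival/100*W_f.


Survivors = 39000 * 97.9/100 = 38181 fish
Harvest biomass = survivors * W_f = 38181 * 4.26 = 162651.06 kg

162651.06 kg


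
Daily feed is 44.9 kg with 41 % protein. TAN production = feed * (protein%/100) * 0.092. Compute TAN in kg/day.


Protein in feed = 44.9 * 41/100 = 18.409 kg/day
TAN = protein * 0.092 = 18.409 * 0.092 = 1.693628 kg/day

1.693628 kg/day


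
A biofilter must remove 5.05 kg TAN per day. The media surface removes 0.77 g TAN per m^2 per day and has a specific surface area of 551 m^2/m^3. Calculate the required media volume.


A = 5.05*1000 / 0.77 = 6558.4416 m^2
V = 6558.4416 / 551 = 11.9028

11.9028 m^3


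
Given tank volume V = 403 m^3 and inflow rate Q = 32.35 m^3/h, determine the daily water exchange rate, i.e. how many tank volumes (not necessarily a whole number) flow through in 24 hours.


Daily flow volume = 32.35 m^3/h * 24 h = 776.4 m^3/day
Exchanges = daily flow / tank volume = 776.4 / 403 = 1.92655 exchanges/day

1.92655 exchanges/day


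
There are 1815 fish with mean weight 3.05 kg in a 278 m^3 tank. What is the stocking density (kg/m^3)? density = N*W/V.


Total biomass = 1815 fish * 3.05 kg = 5535.75 kg
Density = total biomass / volume = 5535.75 / 278 = 19.9128 kg/m^3

19.9128 kg/m^3


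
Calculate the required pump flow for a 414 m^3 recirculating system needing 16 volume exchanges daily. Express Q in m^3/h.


Daily recirculation volume = 414 m^3 * 16 = 6624 m^3/day
Flow rate Q = daily volume / 24 h = 6624 / 24 = 276 m^3/h

276 m^3/h


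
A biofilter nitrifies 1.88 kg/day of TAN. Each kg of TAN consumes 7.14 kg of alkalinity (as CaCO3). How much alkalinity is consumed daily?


Alkalinity factor: 7.14 kg CaCO3 consumed per kg TAN nitrified
alk = 1.88 kg TAN * 7.14 = 13.4232 kg CaCO3/day

13.4232 kg CaCO3/day


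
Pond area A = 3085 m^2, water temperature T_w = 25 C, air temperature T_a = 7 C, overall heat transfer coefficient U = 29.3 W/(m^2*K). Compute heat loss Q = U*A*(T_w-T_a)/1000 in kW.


Temperature difference dT = 25 - 7 = 18 K
Heat loss (W) = U * A * dT = 29.3 * 3085 * 18 = 1627029 W
Convert to kW: 1627029 / 1000 = 1627.029 kW

1627.029 kW


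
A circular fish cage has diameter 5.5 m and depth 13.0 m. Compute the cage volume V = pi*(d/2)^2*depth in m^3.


r = d/2 = 5.5/2 = 2.75 m
Base area = pi*r^2 = pi*2.75^2 = 23.758294 m^2
Volume = 23.758294 * 13.0 = 308.858 m^3

308.858 m^3


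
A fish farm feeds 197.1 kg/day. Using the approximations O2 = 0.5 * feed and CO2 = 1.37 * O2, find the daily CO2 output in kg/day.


O2 = 197.1 * 0.5 = 98.55
CO2 = 98.55 * 1.37 = 135.0135

135.0135 kg/day


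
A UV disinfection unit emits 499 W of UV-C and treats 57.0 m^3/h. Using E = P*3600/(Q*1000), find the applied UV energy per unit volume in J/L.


Energy delivered per hour = 499 W * 3600 s = 1796400 J/h
Volume treated per hour = 57.0 m^3/h * 1000 = 57000 L/h
dose = 1796400 / 57000 = 31.5158 J/L

31.5158 J/L
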